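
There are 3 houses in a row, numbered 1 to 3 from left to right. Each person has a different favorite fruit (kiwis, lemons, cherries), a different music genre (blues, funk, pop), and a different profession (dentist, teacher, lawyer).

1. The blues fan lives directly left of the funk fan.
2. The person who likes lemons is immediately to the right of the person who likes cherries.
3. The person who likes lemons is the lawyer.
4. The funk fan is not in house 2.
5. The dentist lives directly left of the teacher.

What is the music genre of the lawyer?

The funk fan is in house 3 (clue 4).
House 1 profession: only dentist fits.
Clue 1 places the blues fan in house 2.
The teacher is in house 2 (clue 5).
That leaves pop as the music genre for house 1.
House 3 profession: only lawyer fits.
Clue 3: the person who likes lemons is in house 3.
From clue 2, the person who likes cherries must be in house 2.
House 1 favorite fruit: only kiwis fits.
So: house 1 = kiwis/pop/dentist, house 2 = cherries/blues/teacher, house 3 = lemons/funk/lawyer.

funk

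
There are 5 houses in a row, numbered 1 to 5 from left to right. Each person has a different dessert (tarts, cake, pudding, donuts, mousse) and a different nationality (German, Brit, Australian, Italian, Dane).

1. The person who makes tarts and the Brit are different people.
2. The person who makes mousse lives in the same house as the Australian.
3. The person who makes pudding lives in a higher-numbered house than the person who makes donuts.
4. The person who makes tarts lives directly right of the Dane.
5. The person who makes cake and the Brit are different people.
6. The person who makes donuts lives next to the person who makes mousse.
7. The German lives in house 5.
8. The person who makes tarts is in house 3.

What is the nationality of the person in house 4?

Brit

By clue 7, the German is in house 5.
From clue 8, the person who makes tarts must be in house 3.
By clue 4, the Dane is in house 2.
The only nationality still possible for house 3 is Italian.
Clue 2 places the person who makes mousse in house 1.
From clue 2, the Australian must be in house 1.
The person who makes donuts is in house 2 (clue 6).
That leaves Brit as the nationality for house 4.
The person who makes cake is in house 5 (clue 5).
House 4 dessert: only pudding fits.
So: house 1 = mousse/Australian, house 2 = donuts/Dane, house 3 = tarts/Italian, house 4 = pudding/Brit, house 5 = cake/German.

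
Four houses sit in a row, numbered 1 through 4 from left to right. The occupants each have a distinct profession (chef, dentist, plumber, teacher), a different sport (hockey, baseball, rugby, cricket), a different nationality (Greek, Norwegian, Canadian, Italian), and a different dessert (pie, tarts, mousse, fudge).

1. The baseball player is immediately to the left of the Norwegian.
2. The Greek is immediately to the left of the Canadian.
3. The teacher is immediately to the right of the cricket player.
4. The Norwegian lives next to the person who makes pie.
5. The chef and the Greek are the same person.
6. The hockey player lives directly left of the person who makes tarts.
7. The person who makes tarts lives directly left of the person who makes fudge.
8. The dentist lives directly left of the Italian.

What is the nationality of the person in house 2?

House 4 sport: only rugby fits.
That leaves Greek as the nationality for house 1.
From clue 2, the Canadian must be in house 2.
By clue 5, the chef is in house 1.
That leaves mousse as the dessert for house 1.
The dentist is narrowed to house 2 or 3; consider each.
Placing it in house 2 leads to a contradiction, so it's in house 3.
Clue 8: the Italian is in house 4.
That leaves Norwegian as the nationality for house 3.
Clue 1: the baseball player is in house 2.
House 3 sport: only cricket fits.
By clue 3, the teacher is in house 4.
Clue 6: the person who makes tarts is in house 2.
From clue 7, the person who makes fudge must be in house 3.
House 2's profession must be plumber (nothing else left).
So house 1 gets hockey for sport.
That leaves pie as the dessert for house 4.
So: house 1 = chef/hockey/Greek/mousse, house 2 = plumber/baseball/Canadian/tarts, house 3 = dentist/cricket/Norwegian/fudge, house 4 = teacher/rugby/Italian/pie.

Canadian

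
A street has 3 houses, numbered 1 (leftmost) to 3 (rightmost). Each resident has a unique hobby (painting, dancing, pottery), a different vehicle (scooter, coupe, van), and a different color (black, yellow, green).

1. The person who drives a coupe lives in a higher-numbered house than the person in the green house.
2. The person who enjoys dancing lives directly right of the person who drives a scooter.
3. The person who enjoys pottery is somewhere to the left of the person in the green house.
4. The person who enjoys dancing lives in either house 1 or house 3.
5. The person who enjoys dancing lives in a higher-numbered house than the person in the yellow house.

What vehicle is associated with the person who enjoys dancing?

Clue 3 places the person who enjoys pottery in house 1.
The person in the green house is in house 2 (clue 3).
By clue 4, the person who enjoys dancing is in house 3.
So house 2 gets painting for hobby.
So house 3 gets black for color.
By clue 1, the person who drives a coupe is in house 3.
Clue 2: the person who drives a scooter is in house 2.
So house 1 gets van for vehicle.
House 1 color: only yellow fits.
So: house 1 = pottery/van/yellow, house 2 = painting/scooter/green, house 3 = dancing/coupe/black.

coupe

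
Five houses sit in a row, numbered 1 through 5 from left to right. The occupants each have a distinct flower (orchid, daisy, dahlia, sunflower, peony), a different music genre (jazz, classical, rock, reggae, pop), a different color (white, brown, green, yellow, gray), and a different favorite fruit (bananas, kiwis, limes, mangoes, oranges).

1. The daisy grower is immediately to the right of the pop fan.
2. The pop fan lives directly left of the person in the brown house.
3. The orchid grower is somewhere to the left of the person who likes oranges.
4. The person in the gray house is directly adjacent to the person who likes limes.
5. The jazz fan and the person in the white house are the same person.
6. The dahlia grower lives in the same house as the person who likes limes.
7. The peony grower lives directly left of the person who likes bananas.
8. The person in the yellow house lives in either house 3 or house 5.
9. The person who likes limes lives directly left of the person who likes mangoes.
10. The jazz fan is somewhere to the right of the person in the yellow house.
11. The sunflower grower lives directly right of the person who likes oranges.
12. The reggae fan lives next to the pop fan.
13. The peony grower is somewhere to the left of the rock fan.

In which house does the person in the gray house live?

By clue 10, the person in the yellow house is in house 3.
The jazz fan is narrowed to house 4 or 5; consider each.
Placing it in house 4 leads to a contradiction, so it's in house 5.
Clue 5 places the person in the white house in house 5.
That leaves sunflower as the flower for house 5.
So house 5 gets kiwis for favorite fruit.
Clue 11: the person who likes oranges is in house 4.
House 4's flower must be daisy (nothing else left).
That leaves limes as the favorite fruit for house 1.
By clue 1, the pop fan is in house 3.
Clue 2: the person in the brown house is in house 4.
The person in the gray house is in house 2 (clue 4).
The dahlia grower is in house 1 (clue 6).
From clue 9, the person who likes mangoes must be in house 2.
The only flower still possible for house 2 is peony.
House 3 flower: only orchid fits.
That leaves classical as the music genre for house 1.
House 1's color must be green (nothing else left).
So house 3 gets bananas for favorite fruit.
From clue 13, the rock fan must be in house 4.
House 2's music genre must be reggae (nothing else left).
So: house 1 = dahlia/classical/green/limes, house 2 = peony/reggae/gray/mangoes, house 3 = orchid/pop/yellow/bananas, house 4 = daisy/rock/brown/oranges, house 5 = sunflower/jazz/white/kiwis.

2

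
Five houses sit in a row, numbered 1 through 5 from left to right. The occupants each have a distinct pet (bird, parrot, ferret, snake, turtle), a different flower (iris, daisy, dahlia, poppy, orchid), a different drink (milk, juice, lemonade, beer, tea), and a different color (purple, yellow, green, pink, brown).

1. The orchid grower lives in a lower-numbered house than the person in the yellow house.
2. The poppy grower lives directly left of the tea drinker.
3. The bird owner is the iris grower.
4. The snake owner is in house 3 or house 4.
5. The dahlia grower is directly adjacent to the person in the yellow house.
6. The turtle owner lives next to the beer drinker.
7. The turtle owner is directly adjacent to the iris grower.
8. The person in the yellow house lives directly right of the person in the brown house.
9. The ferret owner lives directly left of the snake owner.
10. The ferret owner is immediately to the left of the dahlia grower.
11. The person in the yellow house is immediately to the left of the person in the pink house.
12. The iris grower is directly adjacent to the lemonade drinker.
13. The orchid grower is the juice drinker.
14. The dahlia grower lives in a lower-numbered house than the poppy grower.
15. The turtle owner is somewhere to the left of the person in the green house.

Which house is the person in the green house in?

5

The dahlia grower is in house 3 (clue 14).
From clue 14, the poppy grower must be in house 4.
Clue 2 places the tea drinker in house 5.
By clue 10, the ferret owner is in house 2.
Clue 7: the turtle owner is in house 4.
From clue 7, the iris grower must be in house 5.
Clue 9 places the snake owner in house 3.
By clue 12, the lemonade drinker is in house 4.
Clue 15 places the person in the green house in house 5.
House 1 color: only brown fits.
That leaves pink as the color for house 3.
The bird owner is in house 5 (clue 3).
By clue 6, the beer drinker is in house 3.
From clue 8, the person in the yellow house must be in house 2.
The only pet still possible for house 1 is parrot.
The only color still possible for house 4 is purple.
From clue 1, the orchid grower must be in house 1.
Clue 13: the juice drinker is in house 1.
The only flower still possible for house 2 is daisy.
House 2 drink: only milk fits.
So: house 1 = parrot/orchid/juice/brown, house 2 = ferret/daisy/milk/yellow, house 3 = snake/dahlia/beer/pink, house 4 = turtle/poppy/lemonade/purple, house 5 = bird/iris/tea/green.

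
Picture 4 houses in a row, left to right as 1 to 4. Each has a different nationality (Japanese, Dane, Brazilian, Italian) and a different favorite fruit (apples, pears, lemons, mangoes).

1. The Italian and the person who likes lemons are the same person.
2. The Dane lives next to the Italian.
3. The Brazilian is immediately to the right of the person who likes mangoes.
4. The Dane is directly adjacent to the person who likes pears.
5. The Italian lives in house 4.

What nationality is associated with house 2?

By clue 5, the Italian is in house 4.
Clue 1: the person who likes lemons is in house 4.
The Dane is in house 3 (clue 2).
That leaves Japanese as the nationality for house 1.
House 2 nationality: only Brazilian fits.
House 3 favorite fruit: only apples fits.
Clue 3 places the person who likes mangoes in house 1.
House 2's favorite fruit must be pears (nothing else left).
So: house 1 = Japanese/mangoes, house 2 = Brazilian/pears, house 3 = Dane/apples, house 4 = Italian/lemons.

Brazilian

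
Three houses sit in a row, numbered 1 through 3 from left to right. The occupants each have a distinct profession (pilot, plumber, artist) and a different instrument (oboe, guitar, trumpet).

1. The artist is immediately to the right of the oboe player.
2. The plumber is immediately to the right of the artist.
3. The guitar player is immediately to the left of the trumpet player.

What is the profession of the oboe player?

pilot

Clue 2 places the plumber in house 3.
Clue 2: the artist is in house 2.
That leaves pilot as the profession for house 1.
So house 3 gets trumpet for instrument.
The oboe player is in house 1 (clue 1).
By clue 3, the guitar player is in house 2.
So: house 1 = pilot/oboe, house 2 = artist/guitar, house 3 = plumber/trumpet.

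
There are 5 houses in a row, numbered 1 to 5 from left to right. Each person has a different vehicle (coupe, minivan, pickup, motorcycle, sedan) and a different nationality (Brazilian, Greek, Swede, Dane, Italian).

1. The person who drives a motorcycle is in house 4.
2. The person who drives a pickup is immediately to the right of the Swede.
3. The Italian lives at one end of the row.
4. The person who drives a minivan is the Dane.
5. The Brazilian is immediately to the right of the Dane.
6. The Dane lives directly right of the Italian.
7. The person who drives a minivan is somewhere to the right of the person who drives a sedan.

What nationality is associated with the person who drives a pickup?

Greek

The person who drives a motorcycle is in house 4 (clue 1).
Clue 6 places the Dane in house 2.
Clue 6: the Italian is in house 1.
By clue 2, the person who drives a pickup is in house 5.
Clue 2: the Swede is in house 4.
Clue 4 places the person who drives a minivan in house 2.
The Brazilian is in house 3 (clue 5).
By clue 7, the person who drives a sedan is in house 1.
House 3's vehicle must be coupe (nothing else left).
That leaves Greek as the nationality for house 5.
So: house 1 = sedan/Italian, house 2 = minivan/Dane, house 3 = coupe/Brazilian, house 4 = motorcycle/Swede, house 5 = pickup/Greek.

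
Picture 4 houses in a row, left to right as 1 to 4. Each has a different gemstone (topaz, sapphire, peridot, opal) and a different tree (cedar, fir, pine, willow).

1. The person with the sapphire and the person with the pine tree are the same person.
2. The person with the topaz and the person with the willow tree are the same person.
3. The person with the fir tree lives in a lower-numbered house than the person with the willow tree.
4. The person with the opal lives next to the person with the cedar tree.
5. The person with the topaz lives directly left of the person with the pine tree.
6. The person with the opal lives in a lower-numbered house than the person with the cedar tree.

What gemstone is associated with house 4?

The only tree still possible for house 1 is fir.
The person with the sapphire is narrowed to house 3 or 4; consider each.
Placing it in house 3 leads to a contradiction, so it's in house 4.
Clue 1 places the person with the pine tree in house 4.
By clue 5, the person with the topaz is in house 3.
The person with the willow tree is in house 3 (clue 2).
So house 2 gets cedar for tree.
The person with the opal is in house 1 (clue 4).
House 2's gemstone must be peridot (nothing else left).
So: house 1 = opal/fir, house 2 = peridot/cedar, house 3 = topaz/willow, house 4 = sapphire/pine.

sapphire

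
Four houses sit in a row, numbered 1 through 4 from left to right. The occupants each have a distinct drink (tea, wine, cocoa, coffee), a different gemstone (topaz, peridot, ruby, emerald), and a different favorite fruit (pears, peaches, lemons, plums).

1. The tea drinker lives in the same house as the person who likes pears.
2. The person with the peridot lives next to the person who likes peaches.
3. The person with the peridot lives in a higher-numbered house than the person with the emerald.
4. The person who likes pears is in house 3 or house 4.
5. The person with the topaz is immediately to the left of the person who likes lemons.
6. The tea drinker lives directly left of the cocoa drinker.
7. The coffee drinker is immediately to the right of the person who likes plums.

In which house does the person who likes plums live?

1

By clue 1, the tea drinker is in house 3.
By clue 1, the person who likes pears is in house 3.
From clue 6, the cocoa drinker must be in house 4.
House 1's drink must be wine (nothing else left).
House 2's drink must be coffee (nothing else left).
From clue 7, the person who likes plums must be in house 1.
That leaves ruby as the gemstone for house 4.
Clue 2: the person with the peridot is in house 3.
House 2 gemstone: only emerald fits.
Clue 5 places the person who likes lemons in house 2.
That leaves topaz as the gemstone for house 1.
House 4's favorite fruit must be peaches (nothing else left).
So: house 1 = wine/topaz/plums, house 2 = coffee/emerald/lemons, house 3 = tea/peridot/pears, house 4 = cocoa/ruby/peaches.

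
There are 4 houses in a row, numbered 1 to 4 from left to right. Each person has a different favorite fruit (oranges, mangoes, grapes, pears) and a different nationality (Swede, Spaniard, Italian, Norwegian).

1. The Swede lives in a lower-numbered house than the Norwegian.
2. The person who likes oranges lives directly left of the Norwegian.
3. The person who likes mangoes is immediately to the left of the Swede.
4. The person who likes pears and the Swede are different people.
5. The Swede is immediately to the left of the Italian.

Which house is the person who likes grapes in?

2

House 1 nationality: only Spaniard fits.
The only nationality still possible for house 2 is Swede.
From clue 3, the person who likes mangoes must be in house 1.
By clue 5, the Italian is in house 3.
House 4 nationality: only Norwegian fits.
The person who likes oranges is in house 3 (clue 2).
So house 2 gets grapes for favorite fruit.
The only favorite fruit still possible for house 4 is pears.
So: house 1 = mangoes/Spaniard, house 2 = grapes/Swede, house 3 = oranges/Italian, house 4 = pears/Norwegian.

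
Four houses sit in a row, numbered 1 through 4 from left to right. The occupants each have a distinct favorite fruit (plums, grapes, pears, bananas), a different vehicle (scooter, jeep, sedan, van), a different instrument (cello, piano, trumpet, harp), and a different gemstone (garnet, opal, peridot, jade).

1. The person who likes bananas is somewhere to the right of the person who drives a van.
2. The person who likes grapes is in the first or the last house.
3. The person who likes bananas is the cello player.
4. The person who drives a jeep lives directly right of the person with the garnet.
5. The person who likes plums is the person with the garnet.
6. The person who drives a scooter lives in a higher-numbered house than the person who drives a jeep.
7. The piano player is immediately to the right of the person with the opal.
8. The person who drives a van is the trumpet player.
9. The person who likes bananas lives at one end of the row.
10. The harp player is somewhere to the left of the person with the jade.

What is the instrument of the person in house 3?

Clue 9 places the person who likes bananas in house 4.
By clue 3, the cello player is in house 4.
House 1 favorite fruit: only grapes fits.
That leaves pears as the favorite fruit for house 3.
Clue 5: the person with the garnet is in house 2.
House 2's favorite fruit must be plums (nothing else left).
House 1 gemstone: only opal fits.
By clue 4, the person who drives a jeep is in house 3.
Clue 6: the person who drives a scooter is in house 4.
The piano player is in house 2 (clue 7).
From clue 8, the person who drives a van must be in house 1.
The trumpet player is in house 1 (clue 8).
So house 2 gets sedan for vehicle.
House 3 instrument: only harp fits.
By clue 10, the person with the jade is in house 4.
That leaves peridot as the gemstone for house 3.
So: house 1 = grapes/van/trumpet/opal, house 2 = plums/sedan/piano/garnet, house 3 = pears/jeep/harp/peridot, house 4 = bananas/scooter/cello/jade.

harp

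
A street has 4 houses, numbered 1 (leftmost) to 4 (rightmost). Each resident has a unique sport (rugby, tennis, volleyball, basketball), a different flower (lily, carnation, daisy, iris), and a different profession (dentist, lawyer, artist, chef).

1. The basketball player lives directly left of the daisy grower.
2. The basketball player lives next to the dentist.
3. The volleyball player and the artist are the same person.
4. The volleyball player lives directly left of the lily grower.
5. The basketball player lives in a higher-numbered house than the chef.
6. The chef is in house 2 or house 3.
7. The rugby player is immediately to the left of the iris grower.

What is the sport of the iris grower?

basketball

By clue 6, the chef is in house 2.
The only sport still possible for house 4 is tennis.
House 1's flower must be carnation (nothing else left).
From clue 5, the basketball player must be in house 3.
House 2 sport: only rugby fits.
Clue 1: the daisy grower is in house 4.
The dentist is in house 4 (clue 2).
Clue 3 places the artist in house 1.
The lily grower is in house 2 (clue 4).
By clue 7, the iris grower is in house 3.
That leaves volleyball as the sport for house 1.
The only profession still possible for house 3 is lawyer.
So: house 1 = volleyball/carnation/artist, house 2 = rugby/lily/chef, house 3 = basketball/iris/lawyer, house 4 = tennis/daisy/dentist.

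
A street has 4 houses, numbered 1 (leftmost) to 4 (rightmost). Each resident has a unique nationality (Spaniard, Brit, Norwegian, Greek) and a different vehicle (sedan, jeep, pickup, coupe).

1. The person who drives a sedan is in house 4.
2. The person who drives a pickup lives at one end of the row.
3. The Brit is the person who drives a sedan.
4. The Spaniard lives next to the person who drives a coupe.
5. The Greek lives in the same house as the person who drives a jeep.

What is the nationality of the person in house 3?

By clue 1, the person who drives a sedan is in house 4.
Clue 3: the Brit is in house 4.
House 1 vehicle: only pickup fits.
The Greek is narrowed to house 2 or 3; consider each.
Placing it in house 2 leads to a contradiction, so it's in house 3.
From clue 5, the person who drives a jeep must be in house 3.
So house 2 gets coupe for vehicle.
The Spaniard is in house 1 (clue 4).
House 2 nationality: only Norwegian fits.
So: house 1 = Spaniard/pickup, house 2 = Norwegian/coupe, house 3 = Greek/jeep, house 4 = Brit/sedan.

Greek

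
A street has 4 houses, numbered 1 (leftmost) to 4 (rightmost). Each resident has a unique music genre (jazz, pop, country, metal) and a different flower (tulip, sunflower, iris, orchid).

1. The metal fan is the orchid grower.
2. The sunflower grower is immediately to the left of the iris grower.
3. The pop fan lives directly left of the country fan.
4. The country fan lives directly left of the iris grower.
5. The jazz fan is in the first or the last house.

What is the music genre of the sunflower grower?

country

The country fan is narrowed to house 2 or 3; consider each.
Placing it in house 2 leads to a contradiction, so it's in house 3.
From clue 3, the pop fan must be in house 2.
By clue 4, the iris grower is in house 4.
Clue 1: the metal fan is in house 1.
Clue 1 places the orchid grower in house 1.
The sunflower grower is in house 3 (clue 2).
The only music genre still possible for house 4 is jazz.
That leaves tulip as the flower for house 2.
So: house 1 = metal/orchid, house 2 = pop/tulip, house 3 = country/sunflower, house 4 = jazz/iris.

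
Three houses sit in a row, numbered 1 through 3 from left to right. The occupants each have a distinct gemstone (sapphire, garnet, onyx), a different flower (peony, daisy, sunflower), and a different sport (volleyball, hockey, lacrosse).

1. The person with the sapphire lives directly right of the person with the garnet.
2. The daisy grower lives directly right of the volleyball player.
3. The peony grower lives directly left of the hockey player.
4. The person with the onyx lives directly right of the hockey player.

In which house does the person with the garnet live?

1

The person with the onyx is in house 3 (clue 4).
The hockey player is in house 2 (clue 4).
House 1's gemstone must be garnet (nothing else left).
So house 2 gets sapphire for gemstone.
So house 3 gets lacrosse for sport.
Clue 2: the daisy grower is in house 2.
Clue 3 places the peony grower in house 1.
House 3 flower: only sunflower fits.
The only sport still possible for house 1 is volleyball.
So: house 1 = garnet/peony/volleyball, house 2 = sapphire/daisy/hockey, house 3 = onyx/sunflower/lacrosse.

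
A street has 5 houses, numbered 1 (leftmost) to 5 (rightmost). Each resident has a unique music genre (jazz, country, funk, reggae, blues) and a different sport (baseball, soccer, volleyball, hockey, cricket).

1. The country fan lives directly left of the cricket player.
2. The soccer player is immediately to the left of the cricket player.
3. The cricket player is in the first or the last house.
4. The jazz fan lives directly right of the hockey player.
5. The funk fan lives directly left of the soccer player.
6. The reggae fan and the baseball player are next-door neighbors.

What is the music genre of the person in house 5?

blues

From clue 3, the cricket player must be in house 5.
From clue 1, the country fan must be in house 4.
Clue 2: the soccer player is in house 4.
From clue 5, the funk fan must be in house 3.
By clue 4, the jazz fan is in house 2.
Clue 4: the hockey player is in house 1.
The only music genre still possible for house 1 is reggae.
So house 5 gets blues for music genre.
Clue 6 places the baseball player in house 2.
That leaves volleyball as the sport for house 3.
So: house 1 = reggae/hockey, house 2 = jazz/baseball, house 3 = funk/volleyball, house 4 = country/soccer, house 5 = blues/cricket.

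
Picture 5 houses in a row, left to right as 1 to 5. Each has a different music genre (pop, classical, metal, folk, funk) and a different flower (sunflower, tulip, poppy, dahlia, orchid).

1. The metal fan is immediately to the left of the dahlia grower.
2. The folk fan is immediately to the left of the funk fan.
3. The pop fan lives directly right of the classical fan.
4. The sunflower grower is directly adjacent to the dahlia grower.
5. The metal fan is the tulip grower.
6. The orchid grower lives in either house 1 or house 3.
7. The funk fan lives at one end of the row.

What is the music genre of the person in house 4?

Clue 7: the funk fan is in house 5.
Clue 2: the folk fan is in house 4.
The classical fan is narrowed to house 1 or 2; consider each.
Placing it in house 2 leads to a contradiction, so it's in house 1.
By clue 3, the pop fan is in house 2.
House 3's music genre must be metal (nothing else left).
The dahlia grower is in house 4 (clue 1).
Clue 5: the tulip grower is in house 3.
House 1 flower: only orchid fits.
House 2's flower must be poppy (nothing else left).
The only flower still possible for house 5 is sunflower.
So: house 1 = classical/orchid, house 2 = pop/poppy, house 3 = metal/tulip, house 4 = folk/dahlia, house 5 = funk/sunflower.

folk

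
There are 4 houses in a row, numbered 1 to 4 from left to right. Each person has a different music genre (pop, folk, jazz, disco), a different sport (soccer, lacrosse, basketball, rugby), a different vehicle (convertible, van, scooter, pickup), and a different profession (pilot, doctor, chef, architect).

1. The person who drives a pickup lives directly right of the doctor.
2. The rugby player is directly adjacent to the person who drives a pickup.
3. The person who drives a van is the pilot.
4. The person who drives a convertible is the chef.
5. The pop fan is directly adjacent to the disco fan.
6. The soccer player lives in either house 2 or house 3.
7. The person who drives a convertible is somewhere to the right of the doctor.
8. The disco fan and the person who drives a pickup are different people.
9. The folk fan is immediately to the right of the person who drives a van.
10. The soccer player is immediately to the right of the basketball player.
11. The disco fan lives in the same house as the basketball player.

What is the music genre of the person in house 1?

disco

The disco fan is narrowed to house 1 or 2; consider each.
Placing it in house 2 leads to a contradiction, so it's in house 1.
Clue 5: the pop fan is in house 2.
By clue 11, the basketball player is in house 1.
Clue 10: the soccer player is in house 2.
House 1 vehicle: only scooter fits.
The folk fan is narrowed to house 3 or 4; consider each.
Placing it in house 3 leads to a contradiction, so it's in house 4.
Clue 9: the person who drives a van is in house 3.
So house 3 gets jazz for music genre.
Clue 2: the rugby player is in house 3.
The pilot is in house 3 (clue 3).
So house 4 gets lacrosse for sport.
House 1 profession: only doctor fits.
Clue 1: the person who drives a pickup is in house 2.
House 4's vehicle must be convertible (nothing else left).
The chef is in house 4 (clue 4).
The only profession still possible for house 2 is architect.
So: house 1 = disco/basketball/scooter/doctor, house 2 = pop/soccer/pickup/architect, house 3 = jazz/rugby/van/pilot, house 4 = folk/lacrosse/convertible/chef.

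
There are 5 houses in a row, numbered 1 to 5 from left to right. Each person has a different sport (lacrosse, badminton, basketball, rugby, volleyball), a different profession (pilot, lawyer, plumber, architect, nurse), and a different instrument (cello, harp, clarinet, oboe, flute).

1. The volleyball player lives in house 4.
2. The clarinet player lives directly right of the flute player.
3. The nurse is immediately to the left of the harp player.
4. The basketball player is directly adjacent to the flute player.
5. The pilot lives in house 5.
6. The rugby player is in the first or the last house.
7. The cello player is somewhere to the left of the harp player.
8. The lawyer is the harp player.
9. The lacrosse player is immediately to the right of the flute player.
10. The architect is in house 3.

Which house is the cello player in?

1

Clue 1 places the volleyball player in house 4.
Clue 5: the pilot is in house 5.
Clue 10 places the architect in house 3.
Clue 8 places the lawyer in house 2.
Clue 8: the harp player is in house 2.
The clarinet player is in house 5 (clue 2).
Clue 2: the flute player is in house 4.
The nurse is in house 1 (clue 3).
The cello player is in house 1 (clue 7).
From clue 9, the lacrosse player must be in house 5.
The only sport still possible for house 1 is rugby.
House 2 sport: only badminton fits.
That leaves basketball as the sport for house 3.
The only profession still possible for house 4 is plumber.
That leaves oboe as the instrument for house 3.
So: house 1 = rugby/nurse/cello, house 2 = badminton/lawyer/harp, house 3 = basketball/architect/oboe, house 4 = volleyball/plumber/flute, house 5 = lacrosse/pilot/clarinet.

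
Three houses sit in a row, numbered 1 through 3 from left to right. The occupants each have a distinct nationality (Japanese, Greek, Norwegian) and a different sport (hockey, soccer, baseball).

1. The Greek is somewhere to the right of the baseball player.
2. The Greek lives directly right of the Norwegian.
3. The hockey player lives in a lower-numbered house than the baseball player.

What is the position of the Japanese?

1

By clue 3, the hockey player is in house 1.
Clue 3 places the baseball player in house 2.
House 3's sport must be soccer (nothing else left).
The Greek is in house 3 (clue 1).
Clue 2: the Norwegian is in house 2.
The only nationality still possible for house 1 is Japanese.
So: house 1 = Japanese/hockey, house 2 = Norwegian/baseball, house 3 = Greek/soccer.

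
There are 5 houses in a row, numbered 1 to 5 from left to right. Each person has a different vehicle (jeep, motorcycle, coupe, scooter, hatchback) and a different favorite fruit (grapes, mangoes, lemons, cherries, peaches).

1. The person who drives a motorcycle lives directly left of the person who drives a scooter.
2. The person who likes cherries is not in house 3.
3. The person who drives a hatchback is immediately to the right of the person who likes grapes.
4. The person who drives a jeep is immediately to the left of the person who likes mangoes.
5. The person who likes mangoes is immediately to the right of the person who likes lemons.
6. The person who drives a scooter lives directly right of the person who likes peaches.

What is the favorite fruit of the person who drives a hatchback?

cherries

The person who drives a hatchback is narrowed to house 2 or 3 or 4 or 5; consider each.
Placing it in house 2 and house 3 and house 4 leads to a contradiction, so it's in house 5.
From clue 3, the person who likes grapes must be in house 4.
House 5 favorite fruit: only cherries fits.
The person who drives a jeep is narrowed to house 1 or 2; consider each.
Placing it in house 2 leads to a contradiction, so it's in house 1.
Clue 4 places the person who likes mangoes in house 2.
Clue 5 places the person who likes lemons in house 1.
The only favorite fruit still possible for house 3 is peaches.
From clue 6, the person who drives a scooter must be in house 4.
By clue 1, the person who drives a motorcycle is in house 3.
So house 2 gets coupe for vehicle.
So: house 1 = jeep/lemons, house 2 = coupe/mangoes, house 3 = motorcycle/peaches, house 4 = scooter/grapes, house 5 = hatchback/cherries.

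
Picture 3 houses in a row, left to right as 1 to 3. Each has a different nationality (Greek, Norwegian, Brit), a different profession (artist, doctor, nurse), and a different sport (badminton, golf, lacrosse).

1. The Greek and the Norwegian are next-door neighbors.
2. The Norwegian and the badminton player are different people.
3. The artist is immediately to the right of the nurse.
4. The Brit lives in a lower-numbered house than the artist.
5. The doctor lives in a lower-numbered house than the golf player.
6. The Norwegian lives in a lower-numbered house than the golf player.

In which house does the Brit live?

1

House 3's nationality must be Greek (nothing else left).
House 3's profession must be artist (nothing else left).
Clue 1 places the Norwegian in house 2.
Clue 3 places the nurse in house 2.
From clue 6, the golf player must be in house 3.
House 1 nationality: only Brit fits.
House 1's profession must be doctor (nothing else left).
House 2's sport must be lacrosse (nothing else left).
So house 1 gets badminton for sport.
So: house 1 = Brit/doctor/badminton, house 2 = Norwegian/nurse/lacrosse, house 3 = Greek/artist/golf.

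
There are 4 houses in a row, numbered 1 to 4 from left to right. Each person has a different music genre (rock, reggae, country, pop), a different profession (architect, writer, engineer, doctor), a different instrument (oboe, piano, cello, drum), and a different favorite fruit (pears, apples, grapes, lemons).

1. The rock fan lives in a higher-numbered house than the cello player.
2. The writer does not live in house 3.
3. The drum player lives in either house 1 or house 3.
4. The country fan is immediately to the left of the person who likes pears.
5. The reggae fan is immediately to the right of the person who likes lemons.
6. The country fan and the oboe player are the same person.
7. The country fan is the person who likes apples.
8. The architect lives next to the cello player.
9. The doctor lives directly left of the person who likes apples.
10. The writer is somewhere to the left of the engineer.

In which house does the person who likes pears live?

House 4 instrument: only piano fits.
House 1 music genre: only pop fits.
The country fan is narrowed to house 2 or 3; consider each.
Placing it in house 2 leads to a contradiction, so it's in house 3.
From clue 4, the person who likes pears must be in house 4.
By clue 6, the oboe player is in house 3.
By clue 7, the person who likes apples is in house 3.
By clue 9, the doctor is in house 2.
So house 1 gets drum for instrument.
That leaves cello as the instrument for house 2.
By clue 1, the rock fan is in house 4.
The reggae fan is in house 2 (clue 5).
Clue 5: the person who likes lemons is in house 1.
The only profession still possible for house 1 is writer.
So house 4 gets engineer for profession.
The only favorite fruit still possible for house 2 is grapes.
That leaves architect as the profession for house 3.
So: house 1 = pop/writer/drum/lemons, house 2 = reggae/doctor/cello/grapes, house 3 = country/architect/oboe/apples, house 4 = rock/engineer/piano/pears.

4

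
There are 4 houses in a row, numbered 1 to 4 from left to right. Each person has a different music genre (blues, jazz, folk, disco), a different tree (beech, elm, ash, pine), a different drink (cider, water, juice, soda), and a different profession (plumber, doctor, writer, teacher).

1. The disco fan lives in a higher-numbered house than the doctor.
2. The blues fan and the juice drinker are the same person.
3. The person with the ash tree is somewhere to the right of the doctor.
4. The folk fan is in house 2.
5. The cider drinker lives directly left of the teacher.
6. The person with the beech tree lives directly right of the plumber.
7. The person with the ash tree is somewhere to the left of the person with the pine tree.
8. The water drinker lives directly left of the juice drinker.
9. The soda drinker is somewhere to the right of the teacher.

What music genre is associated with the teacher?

From clue 4, the folk fan must be in house 2.
The only tree still possible for house 1 is elm.
So house 4 gets writer for profession.
That leaves jazz as the music genre for house 1.
House 1 drink: only cider fits.
House 2's drink must be water (nothing else left).
The teacher is in house 2 (clue 5).
From clue 8, the juice drinker must be in house 3.
House 4's drink must be soda (nothing else left).
House 3 profession: only plumber fits.
The blues fan is in house 3 (clue 2).
By clue 6, the person with the beech tree is in house 4.
So house 4 gets disco for music genre.
So house 2 gets ash for tree.
So house 3 gets pine for tree.
That leaves doctor as the profession for house 1.
So: house 1 = jazz/elm/cider/doctor, house 2 = folk/ash/water/teacher, house 3 = blues/pine/juice/plumber, house 4 = disco/beech/soda/writer.

folk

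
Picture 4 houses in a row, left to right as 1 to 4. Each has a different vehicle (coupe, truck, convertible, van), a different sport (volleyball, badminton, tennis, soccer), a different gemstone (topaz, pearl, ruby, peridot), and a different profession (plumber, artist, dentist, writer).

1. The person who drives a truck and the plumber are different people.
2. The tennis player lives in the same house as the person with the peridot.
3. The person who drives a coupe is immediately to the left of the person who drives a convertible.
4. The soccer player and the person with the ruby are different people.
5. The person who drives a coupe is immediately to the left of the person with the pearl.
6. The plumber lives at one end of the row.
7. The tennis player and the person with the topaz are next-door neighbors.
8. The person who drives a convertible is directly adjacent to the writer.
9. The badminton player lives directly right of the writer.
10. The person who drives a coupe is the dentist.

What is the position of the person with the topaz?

4

The plumber is narrowed to house 1 or 4; consider each.
Placing it in house 1 leads to a contradiction, so it's in house 4.
The person who drives a convertible is narrowed to house 2 or 3 or 4; consider each.
Placing it in house 3 and house 4 leads to a contradiction, so it's in house 2.
From clue 3, the person who drives a coupe must be in house 1.
Clue 5 places the person with the pearl in house 2.
The dentist is in house 1 (clue 10).
House 4 vehicle: only van fits.
The only profession still possible for house 2 is artist.
House 3's profession must be writer (nothing else left).
Clue 9 places the badminton player in house 4.
House 3's vehicle must be truck (nothing else left).
House 3's sport must be tennis (nothing else left).
Clue 2 places the person with the peridot in house 3.
From clue 7, the person with the topaz must be in house 4.
So house 1 gets ruby for gemstone.
By clue 4, the soccer player is in house 2.
That leaves volleyball as the sport for house 1.
So: house 1 = coupe/volleyball/ruby/dentist, house 2 = convertible/soccer/pearl/artist, house 3 = truck/tennis/peridot/writer, house 4 = van/badminton/topaz/plumber.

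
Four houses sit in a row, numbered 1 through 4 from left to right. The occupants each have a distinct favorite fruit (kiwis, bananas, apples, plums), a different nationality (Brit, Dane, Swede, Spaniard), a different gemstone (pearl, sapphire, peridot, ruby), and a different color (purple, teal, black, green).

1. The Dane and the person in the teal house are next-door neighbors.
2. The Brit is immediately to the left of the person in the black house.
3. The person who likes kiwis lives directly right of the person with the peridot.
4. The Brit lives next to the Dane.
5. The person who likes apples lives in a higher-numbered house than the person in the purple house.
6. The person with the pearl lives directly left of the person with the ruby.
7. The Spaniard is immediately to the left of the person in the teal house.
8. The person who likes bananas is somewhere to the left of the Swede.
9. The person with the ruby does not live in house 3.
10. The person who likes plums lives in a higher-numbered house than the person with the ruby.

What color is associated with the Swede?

green

The person with the ruby is in house 2 (clue 10).
So house 1 gets bananas for favorite fruit.
House 4's gemstone must be sapphire (nothing else left).
The person with the pearl is in house 1 (clue 6).
So house 3 gets peridot for gemstone.
By clue 3, the person who likes kiwis is in house 4.
That leaves apples as the favorite fruit for house 2.
That leaves plums as the favorite fruit for house 3.
By clue 5, the person in the purple house is in house 1.
The Brit is narrowed to house 1 or 2 or 3; consider each.
Placing it in house 1 and house 3 leads to a contradiction, so it's in house 2.
Clue 2: the person in the black house is in house 3.
House 4 nationality: only Swede fits.
The Dane is narrowed to house 1 or 3; consider each.
Placing it in house 1 leads to a contradiction, so it's in house 3.
House 1's nationality must be Spaniard (nothing else left).
By clue 7, the person in the teal house is in house 2.
House 4's color must be green (nothing else left).
So: house 1 = bananas/Spaniard/pearl/purple, house 2 = apples/Brit/ruby/teal, house 3 = plums/Dane/peridot/black, house 4 = kiwis/Swede/sapphire/green.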